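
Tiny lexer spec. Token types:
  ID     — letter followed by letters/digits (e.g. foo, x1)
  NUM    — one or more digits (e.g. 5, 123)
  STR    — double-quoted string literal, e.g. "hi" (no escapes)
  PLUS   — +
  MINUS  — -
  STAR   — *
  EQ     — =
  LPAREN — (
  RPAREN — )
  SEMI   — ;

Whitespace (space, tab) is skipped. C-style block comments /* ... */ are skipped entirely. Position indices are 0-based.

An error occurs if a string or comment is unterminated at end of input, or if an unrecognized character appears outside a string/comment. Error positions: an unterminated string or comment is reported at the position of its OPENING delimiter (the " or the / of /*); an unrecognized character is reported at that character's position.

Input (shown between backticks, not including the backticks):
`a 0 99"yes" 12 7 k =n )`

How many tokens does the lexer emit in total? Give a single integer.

pos=0: emit ID 'a' (now at pos=1)
pos=2: emit NUM '0' (now at pos=3)
pos=4: emit NUM '99' (now at pos=6)
pos=6: enter STRING mode
pos=6: emit STR "yes" (now at pos=11)
pos=12: emit NUM '12' (now at pos=14)
pos=15: emit NUM '7' (now at pos=16)
pos=17: emit ID 'k' (now at pos=18)
pos=19: emit EQ '='
pos=20: emit ID 'n' (now at pos=21)
pos=22: emit RPAREN ')'
DONE. 10 tokens: [ID, NUM, NUM, STR, NUM, NUM, ID, EQ, ID, RPAREN]

Answer: 10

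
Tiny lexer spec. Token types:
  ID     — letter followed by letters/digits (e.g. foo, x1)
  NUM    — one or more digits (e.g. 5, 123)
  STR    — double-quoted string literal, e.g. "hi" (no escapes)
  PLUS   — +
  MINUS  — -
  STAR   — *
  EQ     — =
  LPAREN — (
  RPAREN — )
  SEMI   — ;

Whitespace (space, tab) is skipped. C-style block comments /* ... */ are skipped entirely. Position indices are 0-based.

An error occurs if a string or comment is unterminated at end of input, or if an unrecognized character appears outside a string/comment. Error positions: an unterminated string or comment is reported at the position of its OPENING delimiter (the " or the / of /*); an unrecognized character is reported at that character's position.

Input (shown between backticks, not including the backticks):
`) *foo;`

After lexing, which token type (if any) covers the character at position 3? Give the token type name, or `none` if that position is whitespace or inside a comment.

Answer: ID

Derivation:
pos=0: emit RPAREN ')'
pos=2: emit STAR '*'
pos=3: emit ID 'foo' (now at pos=6)
pos=6: emit SEMI ';'
DONE. 4 tokens: [RPAREN, STAR, ID, SEMI]
Position 3: char is 'f' -> ID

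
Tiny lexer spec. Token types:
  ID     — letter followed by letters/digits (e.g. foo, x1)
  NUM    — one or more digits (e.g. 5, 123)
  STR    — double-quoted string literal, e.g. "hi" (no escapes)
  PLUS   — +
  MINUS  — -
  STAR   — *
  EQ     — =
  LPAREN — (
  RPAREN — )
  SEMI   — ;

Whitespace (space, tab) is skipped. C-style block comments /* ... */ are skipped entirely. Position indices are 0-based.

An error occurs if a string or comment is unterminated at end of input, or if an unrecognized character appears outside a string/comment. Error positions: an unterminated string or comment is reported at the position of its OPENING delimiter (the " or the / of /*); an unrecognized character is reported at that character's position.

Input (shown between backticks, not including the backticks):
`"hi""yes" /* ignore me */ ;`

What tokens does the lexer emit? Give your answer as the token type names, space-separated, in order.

pos=0: enter STRING mode
pos=0: emit STR "hi" (now at pos=4)
pos=4: enter STRING mode
pos=4: emit STR "yes" (now at pos=9)
pos=10: enter COMMENT mode (saw '/*')
exit COMMENT mode (now at pos=25)
pos=26: emit SEMI ';'
DONE. 3 tokens: [STR, STR, SEMI]

Answer: STR STR SEMI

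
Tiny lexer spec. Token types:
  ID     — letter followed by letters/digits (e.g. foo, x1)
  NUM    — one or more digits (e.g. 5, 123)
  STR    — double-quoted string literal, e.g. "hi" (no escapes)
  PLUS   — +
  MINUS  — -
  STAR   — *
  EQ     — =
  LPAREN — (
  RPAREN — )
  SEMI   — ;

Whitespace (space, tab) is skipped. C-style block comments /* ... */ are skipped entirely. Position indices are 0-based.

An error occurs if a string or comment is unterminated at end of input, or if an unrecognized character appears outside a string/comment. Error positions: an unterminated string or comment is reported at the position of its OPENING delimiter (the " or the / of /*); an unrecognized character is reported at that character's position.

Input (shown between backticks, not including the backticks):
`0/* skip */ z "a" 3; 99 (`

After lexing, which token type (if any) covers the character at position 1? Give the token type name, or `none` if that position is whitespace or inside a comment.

Answer: none

Derivation:
pos=0: emit NUM '0' (now at pos=1)
pos=1: enter COMMENT mode (saw '/*')
exit COMMENT mode (now at pos=11)
pos=12: emit ID 'z' (now at pos=13)
pos=14: enter STRING mode
pos=14: emit STR "a" (now at pos=17)
pos=18: emit NUM '3' (now at pos=19)
pos=19: emit SEMI ';'
pos=21: emit NUM '99' (now at pos=23)
pos=24: emit LPAREN '('
DONE. 7 tokens: [NUM, ID, STR, NUM, SEMI, NUM, LPAREN]
Position 1: char is '/' -> none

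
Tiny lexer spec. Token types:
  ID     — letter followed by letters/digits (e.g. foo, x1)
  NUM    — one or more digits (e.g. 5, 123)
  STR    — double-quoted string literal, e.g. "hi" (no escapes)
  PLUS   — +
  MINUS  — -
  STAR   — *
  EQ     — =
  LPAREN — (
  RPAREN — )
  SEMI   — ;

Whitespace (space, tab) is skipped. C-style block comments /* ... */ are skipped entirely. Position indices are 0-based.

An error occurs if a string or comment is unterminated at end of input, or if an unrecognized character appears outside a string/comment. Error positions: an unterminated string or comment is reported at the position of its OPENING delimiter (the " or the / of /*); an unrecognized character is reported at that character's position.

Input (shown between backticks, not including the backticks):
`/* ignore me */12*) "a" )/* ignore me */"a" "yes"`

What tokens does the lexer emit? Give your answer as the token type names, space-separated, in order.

Answer: NUM STAR RPAREN STR RPAREN STR STR

Derivation:
pos=0: enter COMMENT mode (saw '/*')
exit COMMENT mode (now at pos=15)
pos=15: emit NUM '12' (now at pos=17)
pos=17: emit STAR '*'
pos=18: emit RPAREN ')'
pos=20: enter STRING mode
pos=20: emit STR "a" (now at pos=23)
pos=24: emit RPAREN ')'
pos=25: enter COMMENT mode (saw '/*')
exit COMMENT mode (now at pos=40)
pos=40: enter STRING mode
pos=40: emit STR "a" (now at pos=43)
pos=44: enter STRING mode
pos=44: emit STR "yes" (now at pos=49)
DONE. 7 tokens: [NUM, STAR, RPAREN, STR, RPAREN, STR, STR]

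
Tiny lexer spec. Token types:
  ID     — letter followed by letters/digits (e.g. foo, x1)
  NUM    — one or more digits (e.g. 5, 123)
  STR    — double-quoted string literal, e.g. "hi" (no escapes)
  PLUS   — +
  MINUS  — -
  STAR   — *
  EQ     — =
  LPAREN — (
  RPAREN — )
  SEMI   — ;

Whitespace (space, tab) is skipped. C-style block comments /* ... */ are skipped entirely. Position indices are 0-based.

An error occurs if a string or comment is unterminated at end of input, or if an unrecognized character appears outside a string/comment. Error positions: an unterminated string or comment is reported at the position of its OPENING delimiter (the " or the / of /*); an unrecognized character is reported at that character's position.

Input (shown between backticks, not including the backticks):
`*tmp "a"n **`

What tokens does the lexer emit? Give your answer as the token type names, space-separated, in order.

Answer: STAR ID STR ID STAR STAR

Derivation:
pos=0: emit STAR '*'
pos=1: emit ID 'tmp' (now at pos=4)
pos=5: enter STRING mode
pos=5: emit STR "a" (now at pos=8)
pos=8: emit ID 'n' (now at pos=9)
pos=10: emit STAR '*'
pos=11: emit STAR '*'
DONE. 6 tokens: [STAR, ID, STR, ID, STAR, STAR]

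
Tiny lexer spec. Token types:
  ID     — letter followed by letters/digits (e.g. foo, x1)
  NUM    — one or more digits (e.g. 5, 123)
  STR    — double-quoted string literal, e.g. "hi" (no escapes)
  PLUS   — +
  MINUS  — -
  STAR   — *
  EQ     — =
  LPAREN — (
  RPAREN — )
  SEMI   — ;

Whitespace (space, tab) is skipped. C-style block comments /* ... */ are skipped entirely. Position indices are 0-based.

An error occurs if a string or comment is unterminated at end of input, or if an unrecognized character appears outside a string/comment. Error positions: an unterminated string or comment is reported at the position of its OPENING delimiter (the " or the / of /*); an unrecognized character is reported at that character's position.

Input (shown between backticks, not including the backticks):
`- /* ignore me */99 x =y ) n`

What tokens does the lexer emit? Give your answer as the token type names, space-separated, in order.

pos=0: emit MINUS '-'
pos=2: enter COMMENT mode (saw '/*')
exit COMMENT mode (now at pos=17)
pos=17: emit NUM '99' (now at pos=19)
pos=20: emit ID 'x' (now at pos=21)
pos=22: emit EQ '='
pos=23: emit ID 'y' (now at pos=24)
pos=25: emit RPAREN ')'
pos=27: emit ID 'n' (now at pos=28)
DONE. 7 tokens: [MINUS, NUM, ID, EQ, ID, RPAREN, ID]

Answer: MINUS NUM ID EQ ID RPAREN ID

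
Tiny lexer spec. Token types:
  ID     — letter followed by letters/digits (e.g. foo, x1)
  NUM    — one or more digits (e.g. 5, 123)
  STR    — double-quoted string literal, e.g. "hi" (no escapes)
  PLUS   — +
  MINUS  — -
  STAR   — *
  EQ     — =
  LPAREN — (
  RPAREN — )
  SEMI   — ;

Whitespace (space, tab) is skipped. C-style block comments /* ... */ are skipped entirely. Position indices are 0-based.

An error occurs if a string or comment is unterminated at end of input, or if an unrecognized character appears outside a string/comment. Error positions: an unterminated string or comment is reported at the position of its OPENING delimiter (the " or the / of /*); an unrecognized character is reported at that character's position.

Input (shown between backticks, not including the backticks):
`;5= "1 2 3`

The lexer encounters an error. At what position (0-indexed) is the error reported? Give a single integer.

Answer: 4

Derivation:
pos=0: emit SEMI ';'
pos=1: emit NUM '5' (now at pos=2)
pos=2: emit EQ '='
pos=4: enter STRING mode
pos=4: ERROR — unterminated string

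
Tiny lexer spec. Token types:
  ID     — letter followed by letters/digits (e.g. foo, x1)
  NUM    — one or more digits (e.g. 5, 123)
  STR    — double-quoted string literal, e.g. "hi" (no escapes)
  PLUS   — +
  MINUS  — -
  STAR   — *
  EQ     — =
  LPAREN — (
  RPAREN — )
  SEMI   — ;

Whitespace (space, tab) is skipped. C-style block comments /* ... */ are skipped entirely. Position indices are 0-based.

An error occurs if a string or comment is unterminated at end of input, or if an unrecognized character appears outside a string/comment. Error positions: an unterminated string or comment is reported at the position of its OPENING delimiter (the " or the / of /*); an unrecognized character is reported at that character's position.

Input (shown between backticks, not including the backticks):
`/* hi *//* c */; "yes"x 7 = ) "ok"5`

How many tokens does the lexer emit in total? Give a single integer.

pos=0: enter COMMENT mode (saw '/*')
exit COMMENT mode (now at pos=8)
pos=8: enter COMMENT mode (saw '/*')
exit COMMENT mode (now at pos=15)
pos=15: emit SEMI ';'
pos=17: enter STRING mode
pos=17: emit STR "yes" (now at pos=22)
pos=22: emit ID 'x' (now at pos=23)
pos=24: emit NUM '7' (now at pos=25)
pos=26: emit EQ '='
pos=28: emit RPAREN ')'
pos=30: enter STRING mode
pos=30: emit STR "ok" (now at pos=34)
pos=34: emit NUM '5' (now at pos=35)
DONE. 8 tokens: [SEMI, STR, ID, NUM, EQ, RPAREN, STR, NUM]

Answer: 8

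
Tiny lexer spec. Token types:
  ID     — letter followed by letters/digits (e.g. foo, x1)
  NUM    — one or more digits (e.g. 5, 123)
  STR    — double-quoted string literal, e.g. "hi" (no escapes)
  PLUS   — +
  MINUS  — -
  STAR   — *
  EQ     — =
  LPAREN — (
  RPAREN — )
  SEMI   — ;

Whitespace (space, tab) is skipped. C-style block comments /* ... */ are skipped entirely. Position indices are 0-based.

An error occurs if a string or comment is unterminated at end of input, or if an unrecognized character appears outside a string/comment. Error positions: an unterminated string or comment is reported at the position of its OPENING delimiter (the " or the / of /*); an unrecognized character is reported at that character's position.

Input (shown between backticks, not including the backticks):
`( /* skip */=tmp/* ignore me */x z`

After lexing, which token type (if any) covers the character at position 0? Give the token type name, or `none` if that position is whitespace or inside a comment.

pos=0: emit LPAREN '('
pos=2: enter COMMENT mode (saw '/*')
exit COMMENT mode (now at pos=12)
pos=12: emit EQ '='
pos=13: emit ID 'tmp' (now at pos=16)
pos=16: enter COMMENT mode (saw '/*')
exit COMMENT mode (now at pos=31)
pos=31: emit ID 'x' (now at pos=32)
pos=33: emit ID 'z' (now at pos=34)
DONE. 5 tokens: [LPAREN, EQ, ID, ID, ID]
Position 0: char is '(' -> LPAREN

Answer: LPAREN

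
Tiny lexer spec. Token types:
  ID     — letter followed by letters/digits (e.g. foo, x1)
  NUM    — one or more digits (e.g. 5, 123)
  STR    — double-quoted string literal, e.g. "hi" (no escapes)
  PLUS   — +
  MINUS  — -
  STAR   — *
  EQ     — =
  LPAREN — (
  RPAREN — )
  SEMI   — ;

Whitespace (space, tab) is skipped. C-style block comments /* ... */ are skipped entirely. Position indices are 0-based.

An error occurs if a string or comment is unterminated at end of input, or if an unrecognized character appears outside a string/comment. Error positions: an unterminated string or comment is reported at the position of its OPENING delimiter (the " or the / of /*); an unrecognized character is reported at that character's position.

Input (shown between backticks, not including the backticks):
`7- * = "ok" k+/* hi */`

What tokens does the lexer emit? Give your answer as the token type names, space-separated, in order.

pos=0: emit NUM '7' (now at pos=1)
pos=1: emit MINUS '-'
pos=3: emit STAR '*'
pos=5: emit EQ '='
pos=7: enter STRING mode
pos=7: emit STR "ok" (now at pos=11)
pos=12: emit ID 'k' (now at pos=13)
pos=13: emit PLUS '+'
pos=14: enter COMMENT mode (saw '/*')
exit COMMENT mode (now at pos=22)
DONE. 7 tokens: [NUM, MINUS, STAR, EQ, STR, ID, PLUS]

Answer: NUM MINUS STAR EQ STR ID PLUS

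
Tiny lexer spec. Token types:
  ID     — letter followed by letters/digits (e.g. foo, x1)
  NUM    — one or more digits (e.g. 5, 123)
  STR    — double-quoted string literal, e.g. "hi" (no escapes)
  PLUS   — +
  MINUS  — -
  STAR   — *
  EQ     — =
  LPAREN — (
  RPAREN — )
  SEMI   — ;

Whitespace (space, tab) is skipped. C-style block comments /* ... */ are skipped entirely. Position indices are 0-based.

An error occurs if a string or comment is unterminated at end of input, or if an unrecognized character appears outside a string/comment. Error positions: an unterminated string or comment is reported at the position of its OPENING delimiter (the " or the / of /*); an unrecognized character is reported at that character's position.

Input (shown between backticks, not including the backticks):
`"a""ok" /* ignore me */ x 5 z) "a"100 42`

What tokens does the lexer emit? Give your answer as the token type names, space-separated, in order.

pos=0: enter STRING mode
pos=0: emit STR "a" (now at pos=3)
pos=3: enter STRING mode
pos=3: emit STR "ok" (now at pos=7)
pos=8: enter COMMENT mode (saw '/*')
exit COMMENT mode (now at pos=23)
pos=24: emit ID 'x' (now at pos=25)
pos=26: emit NUM '5' (now at pos=27)
pos=28: emit ID 'z' (now at pos=29)
pos=29: emit RPAREN ')'
pos=31: enter STRING mode
pos=31: emit STR "a" (now at pos=34)
pos=34: emit NUM '100' (now at pos=37)
pos=38: emit NUM '42' (now at pos=40)
DONE. 9 tokens: [STR, STR, ID, NUM, ID, RPAREN, STR, NUM, NUM]

Answer: STR STR ID NUM ID RPAREN STR NUM NUM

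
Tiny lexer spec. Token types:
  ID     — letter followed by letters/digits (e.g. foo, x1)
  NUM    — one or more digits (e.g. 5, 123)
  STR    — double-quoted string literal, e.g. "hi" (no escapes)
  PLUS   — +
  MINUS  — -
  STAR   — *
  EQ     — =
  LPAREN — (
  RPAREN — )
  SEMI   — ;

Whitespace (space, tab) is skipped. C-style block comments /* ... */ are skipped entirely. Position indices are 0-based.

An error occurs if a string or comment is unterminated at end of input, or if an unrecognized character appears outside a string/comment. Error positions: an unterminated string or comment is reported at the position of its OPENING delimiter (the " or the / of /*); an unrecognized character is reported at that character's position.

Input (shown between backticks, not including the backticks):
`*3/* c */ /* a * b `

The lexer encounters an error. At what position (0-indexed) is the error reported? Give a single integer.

pos=0: emit STAR '*'
pos=1: emit NUM '3' (now at pos=2)
pos=2: enter COMMENT mode (saw '/*')
exit COMMENT mode (now at pos=9)
pos=10: enter COMMENT mode (saw '/*')
pos=10: ERROR — unterminated comment (reached EOF)

Answer: 10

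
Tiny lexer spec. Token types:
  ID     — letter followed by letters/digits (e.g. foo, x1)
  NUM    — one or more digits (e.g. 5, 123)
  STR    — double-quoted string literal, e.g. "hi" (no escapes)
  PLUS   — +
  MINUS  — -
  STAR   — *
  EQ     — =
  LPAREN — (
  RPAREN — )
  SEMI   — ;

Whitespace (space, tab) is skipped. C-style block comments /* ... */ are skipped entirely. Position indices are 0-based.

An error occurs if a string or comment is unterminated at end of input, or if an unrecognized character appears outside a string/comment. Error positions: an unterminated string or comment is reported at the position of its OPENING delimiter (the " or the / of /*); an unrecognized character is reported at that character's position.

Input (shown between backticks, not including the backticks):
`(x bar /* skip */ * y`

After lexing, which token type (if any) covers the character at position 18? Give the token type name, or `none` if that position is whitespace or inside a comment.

Answer: STAR

Derivation:
pos=0: emit LPAREN '('
pos=1: emit ID 'x' (now at pos=2)
pos=3: emit ID 'bar' (now at pos=6)
pos=7: enter COMMENT mode (saw '/*')
exit COMMENT mode (now at pos=17)
pos=18: emit STAR '*'
pos=20: emit ID 'y' (now at pos=21)
DONE. 5 tokens: [LPAREN, ID, ID, STAR, ID]
Position 18: char is '*' -> STAR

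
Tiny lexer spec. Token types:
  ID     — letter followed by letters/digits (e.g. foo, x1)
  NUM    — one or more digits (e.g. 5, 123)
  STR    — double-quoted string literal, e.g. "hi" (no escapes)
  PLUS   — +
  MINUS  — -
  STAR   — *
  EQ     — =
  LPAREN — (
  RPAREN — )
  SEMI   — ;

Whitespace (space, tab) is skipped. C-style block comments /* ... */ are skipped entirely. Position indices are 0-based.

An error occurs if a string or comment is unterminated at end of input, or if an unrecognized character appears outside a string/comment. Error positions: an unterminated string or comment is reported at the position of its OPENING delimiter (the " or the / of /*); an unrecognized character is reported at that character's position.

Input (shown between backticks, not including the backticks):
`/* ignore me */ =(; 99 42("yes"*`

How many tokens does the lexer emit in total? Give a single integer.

Answer: 8

Derivation:
pos=0: enter COMMENT mode (saw '/*')
exit COMMENT mode (now at pos=15)
pos=16: emit EQ '='
pos=17: emit LPAREN '('
pos=18: emit SEMI ';'
pos=20: emit NUM '99' (now at pos=22)
pos=23: emit NUM '42' (now at pos=25)
pos=25: emit LPAREN '('
pos=26: enter STRING mode
pos=26: emit STR "yes" (now at pos=31)
pos=31: emit STAR '*'
DONE. 8 tokens: [EQ, LPAREN, SEMI, NUM, NUM, LPAREN, STR, STAR]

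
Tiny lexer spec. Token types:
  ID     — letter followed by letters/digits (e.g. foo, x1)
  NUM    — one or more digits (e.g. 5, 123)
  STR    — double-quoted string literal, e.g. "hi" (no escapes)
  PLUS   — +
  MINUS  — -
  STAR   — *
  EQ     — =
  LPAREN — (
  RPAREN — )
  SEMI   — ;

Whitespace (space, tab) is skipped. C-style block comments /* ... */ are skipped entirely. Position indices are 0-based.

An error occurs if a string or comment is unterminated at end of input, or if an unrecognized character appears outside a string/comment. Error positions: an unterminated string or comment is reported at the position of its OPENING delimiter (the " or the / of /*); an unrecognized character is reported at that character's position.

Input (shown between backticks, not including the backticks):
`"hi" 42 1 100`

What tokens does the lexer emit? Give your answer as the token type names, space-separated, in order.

Answer: STR NUM NUM NUM

Derivation:
pos=0: enter STRING mode
pos=0: emit STR "hi" (now at pos=4)
pos=5: emit NUM '42' (now at pos=7)
pos=8: emit NUM '1' (now at pos=9)
pos=10: emit NUM '100' (now at pos=13)
DONE. 4 tokens: [STR, NUM, NUM, NUM]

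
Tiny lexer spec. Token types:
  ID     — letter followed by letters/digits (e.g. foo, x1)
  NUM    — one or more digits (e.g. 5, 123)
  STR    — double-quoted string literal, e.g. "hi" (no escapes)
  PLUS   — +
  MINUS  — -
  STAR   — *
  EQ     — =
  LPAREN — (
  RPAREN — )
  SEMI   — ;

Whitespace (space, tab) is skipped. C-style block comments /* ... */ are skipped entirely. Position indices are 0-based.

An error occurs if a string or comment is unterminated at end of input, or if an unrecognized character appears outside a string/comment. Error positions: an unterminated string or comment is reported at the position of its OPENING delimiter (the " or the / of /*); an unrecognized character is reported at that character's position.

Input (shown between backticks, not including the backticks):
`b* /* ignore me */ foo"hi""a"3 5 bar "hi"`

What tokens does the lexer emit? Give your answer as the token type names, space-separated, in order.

pos=0: emit ID 'b' (now at pos=1)
pos=1: emit STAR '*'
pos=3: enter COMMENT mode (saw '/*')
exit COMMENT mode (now at pos=18)
pos=19: emit ID 'foo' (now at pos=22)
pos=22: enter STRING mode
pos=22: emit STR "hi" (now at pos=26)
pos=26: enter STRING mode
pos=26: emit STR "a" (now at pos=29)
pos=29: emit NUM '3' (now at pos=30)
pos=31: emit NUM '5' (now at pos=32)
pos=33: emit ID 'bar' (now at pos=36)
pos=37: enter STRING mode
pos=37: emit STR "hi" (now at pos=41)
DONE. 9 tokens: [ID, STAR, ID, STR, STR, NUM, NUM, ID, STR]

Answer: ID STAR ID STR STR NUM NUM ID STR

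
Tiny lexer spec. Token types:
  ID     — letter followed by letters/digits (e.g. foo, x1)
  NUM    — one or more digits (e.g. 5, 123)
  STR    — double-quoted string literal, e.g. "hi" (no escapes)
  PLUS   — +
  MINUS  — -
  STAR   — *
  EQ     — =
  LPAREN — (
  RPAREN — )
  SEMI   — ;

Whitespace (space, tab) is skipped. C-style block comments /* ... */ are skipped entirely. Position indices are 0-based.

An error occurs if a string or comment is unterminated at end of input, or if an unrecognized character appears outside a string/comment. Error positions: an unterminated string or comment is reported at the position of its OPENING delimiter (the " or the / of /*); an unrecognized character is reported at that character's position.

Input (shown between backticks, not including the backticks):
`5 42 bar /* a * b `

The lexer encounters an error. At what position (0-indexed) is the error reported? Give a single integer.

pos=0: emit NUM '5' (now at pos=1)
pos=2: emit NUM '42' (now at pos=4)
pos=5: emit ID 'bar' (now at pos=8)
pos=9: enter COMMENT mode (saw '/*')
pos=9: ERROR — unterminated comment (reached EOF)

Answer: 9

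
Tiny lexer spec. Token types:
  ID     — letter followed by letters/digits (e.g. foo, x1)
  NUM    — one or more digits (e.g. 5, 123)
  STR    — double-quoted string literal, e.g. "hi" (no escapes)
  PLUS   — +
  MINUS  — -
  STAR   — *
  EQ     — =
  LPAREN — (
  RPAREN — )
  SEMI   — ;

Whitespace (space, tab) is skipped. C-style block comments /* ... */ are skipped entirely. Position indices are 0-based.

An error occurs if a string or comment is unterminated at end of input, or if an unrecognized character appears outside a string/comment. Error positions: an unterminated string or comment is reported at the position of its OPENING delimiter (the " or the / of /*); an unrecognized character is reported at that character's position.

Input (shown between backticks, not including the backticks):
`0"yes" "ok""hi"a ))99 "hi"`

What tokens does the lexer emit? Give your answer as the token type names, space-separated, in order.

pos=0: emit NUM '0' (now at pos=1)
pos=1: enter STRING mode
pos=1: emit STR "yes" (now at pos=6)
pos=7: enter STRING mode
pos=7: emit STR "ok" (now at pos=11)
pos=11: enter STRING mode
pos=11: emit STR "hi" (now at pos=15)
pos=15: emit ID 'a' (now at pos=16)
pos=17: emit RPAREN ')'
pos=18: emit RPAREN ')'
pos=19: emit NUM '99' (now at pos=21)
pos=22: enter STRING mode
pos=22: emit STR "hi" (now at pos=26)
DONE. 9 tokens: [NUM, STR, STR, STR, ID, RPAREN, RPAREN, NUM, STR]

Answer: NUM STR STR STR ID RPAREN RPAREN NUM STR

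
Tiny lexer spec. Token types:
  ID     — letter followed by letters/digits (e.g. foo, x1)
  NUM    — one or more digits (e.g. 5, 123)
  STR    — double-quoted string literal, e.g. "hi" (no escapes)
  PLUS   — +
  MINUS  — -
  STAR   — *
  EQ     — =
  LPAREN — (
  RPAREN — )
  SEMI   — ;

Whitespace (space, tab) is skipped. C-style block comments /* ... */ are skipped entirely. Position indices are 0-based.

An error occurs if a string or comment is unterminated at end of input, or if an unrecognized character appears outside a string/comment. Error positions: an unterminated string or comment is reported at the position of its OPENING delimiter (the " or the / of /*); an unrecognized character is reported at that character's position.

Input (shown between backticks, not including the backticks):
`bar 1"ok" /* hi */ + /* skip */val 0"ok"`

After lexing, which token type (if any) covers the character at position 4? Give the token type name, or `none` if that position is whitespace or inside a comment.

Answer: NUM

Derivation:
pos=0: emit ID 'bar' (now at pos=3)
pos=4: emit NUM '1' (now at pos=5)
pos=5: enter STRING mode
pos=5: emit STR "ok" (now at pos=9)
pos=10: enter COMMENT mode (saw '/*')
exit COMMENT mode (now at pos=18)
pos=19: emit PLUS '+'
pos=21: enter COMMENT mode (saw '/*')
exit COMMENT mode (now at pos=31)
pos=31: emit ID 'val' (now at pos=34)
pos=35: emit NUM '0' (now at pos=36)
pos=36: enter STRING mode
pos=36: emit STR "ok" (now at pos=40)
DONE. 7 tokens: [ID, NUM, STR, PLUS, ID, NUM, STR]
Position 4: char is '1' -> NUM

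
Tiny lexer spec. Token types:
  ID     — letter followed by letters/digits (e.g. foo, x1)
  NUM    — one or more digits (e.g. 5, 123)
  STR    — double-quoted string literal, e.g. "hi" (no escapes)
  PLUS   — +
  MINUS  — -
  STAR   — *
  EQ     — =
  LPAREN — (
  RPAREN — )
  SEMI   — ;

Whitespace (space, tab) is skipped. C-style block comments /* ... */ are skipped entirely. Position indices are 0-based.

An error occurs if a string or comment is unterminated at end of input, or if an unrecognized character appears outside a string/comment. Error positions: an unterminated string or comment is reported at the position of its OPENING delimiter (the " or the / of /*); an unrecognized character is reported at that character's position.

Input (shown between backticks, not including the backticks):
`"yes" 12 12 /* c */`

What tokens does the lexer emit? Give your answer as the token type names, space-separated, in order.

pos=0: enter STRING mode
pos=0: emit STR "yes" (now at pos=5)
pos=6: emit NUM '12' (now at pos=8)
pos=9: emit NUM '12' (now at pos=11)
pos=12: enter COMMENT mode (saw '/*')
exit COMMENT mode (now at pos=19)
DONE. 3 tokens: [STR, NUM, NUM]

Answer: STR NUM NUM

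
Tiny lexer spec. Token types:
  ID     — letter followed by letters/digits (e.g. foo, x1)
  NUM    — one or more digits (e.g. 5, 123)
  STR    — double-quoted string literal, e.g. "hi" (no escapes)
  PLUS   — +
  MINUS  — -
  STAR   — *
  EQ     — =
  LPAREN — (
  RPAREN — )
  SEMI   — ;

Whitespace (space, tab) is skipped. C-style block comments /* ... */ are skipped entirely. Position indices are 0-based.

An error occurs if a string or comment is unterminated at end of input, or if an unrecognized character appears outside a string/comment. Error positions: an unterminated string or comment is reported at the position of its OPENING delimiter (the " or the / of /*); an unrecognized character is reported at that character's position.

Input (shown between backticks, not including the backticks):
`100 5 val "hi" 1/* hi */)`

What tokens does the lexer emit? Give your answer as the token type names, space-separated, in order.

pos=0: emit NUM '100' (now at pos=3)
pos=4: emit NUM '5' (now at pos=5)
pos=6: emit ID 'val' (now at pos=9)
pos=10: enter STRING mode
pos=10: emit STR "hi" (now at pos=14)
pos=15: emit NUM '1' (now at pos=16)
pos=16: enter COMMENT mode (saw '/*')
exit COMMENT mode (now at pos=24)
pos=24: emit RPAREN ')'
DONE. 6 tokens: [NUM, NUM, ID, STR, NUM, RPAREN]

Answer: NUM NUM ID STR NUM RPAREN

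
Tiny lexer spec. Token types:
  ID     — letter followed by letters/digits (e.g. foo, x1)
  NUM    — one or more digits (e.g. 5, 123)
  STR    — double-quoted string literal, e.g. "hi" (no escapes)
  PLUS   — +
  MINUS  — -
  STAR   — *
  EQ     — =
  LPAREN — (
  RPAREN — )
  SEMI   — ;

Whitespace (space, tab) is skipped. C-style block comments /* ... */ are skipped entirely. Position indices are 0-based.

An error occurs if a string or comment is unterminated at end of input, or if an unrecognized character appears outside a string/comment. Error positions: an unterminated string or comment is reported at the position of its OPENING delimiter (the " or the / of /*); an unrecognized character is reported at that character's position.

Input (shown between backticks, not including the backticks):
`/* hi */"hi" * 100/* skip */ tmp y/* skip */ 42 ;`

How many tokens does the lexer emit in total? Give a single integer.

Answer: 7

Derivation:
pos=0: enter COMMENT mode (saw '/*')
exit COMMENT mode (now at pos=8)
pos=8: enter STRING mode
pos=8: emit STR "hi" (now at pos=12)
pos=13: emit STAR '*'
pos=15: emit NUM '100' (now at pos=18)
pos=18: enter COMMENT mode (saw '/*')
exit COMMENT mode (now at pos=28)
pos=29: emit ID 'tmp' (now at pos=32)
pos=33: emit ID 'y' (now at pos=34)
pos=34: enter COMMENT mode (saw '/*')
exit COMMENT mode (now at pos=44)
pos=45: emit NUM '42' (now at pos=47)
pos=48: emit SEMI ';'
DONE. 7 tokens: [STR, STAR, NUM, ID, ID, NUM, SEMI]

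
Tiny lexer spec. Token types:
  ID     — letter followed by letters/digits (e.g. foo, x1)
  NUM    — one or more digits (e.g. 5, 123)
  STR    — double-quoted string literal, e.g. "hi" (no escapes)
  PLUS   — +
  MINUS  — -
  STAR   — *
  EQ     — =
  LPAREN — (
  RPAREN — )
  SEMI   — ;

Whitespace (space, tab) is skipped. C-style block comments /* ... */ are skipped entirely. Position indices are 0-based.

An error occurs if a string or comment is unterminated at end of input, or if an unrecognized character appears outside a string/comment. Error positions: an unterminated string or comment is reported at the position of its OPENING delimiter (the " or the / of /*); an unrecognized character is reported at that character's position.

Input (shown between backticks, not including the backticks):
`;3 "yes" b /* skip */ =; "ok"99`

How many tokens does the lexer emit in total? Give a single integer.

pos=0: emit SEMI ';'
pos=1: emit NUM '3' (now at pos=2)
pos=3: enter STRING mode
pos=3: emit STR "yes" (now at pos=8)
pos=9: emit ID 'b' (now at pos=10)
pos=11: enter COMMENT mode (saw '/*')
exit COMMENT mode (now at pos=21)
pos=22: emit EQ '='
pos=23: emit SEMI ';'
pos=25: enter STRING mode
pos=25: emit STR "ok" (now at pos=29)
pos=29: emit NUM '99' (now at pos=31)
DONE. 8 tokens: [SEMI, NUM, STR, ID, EQ, SEMI, STR, NUM]

Answer: 8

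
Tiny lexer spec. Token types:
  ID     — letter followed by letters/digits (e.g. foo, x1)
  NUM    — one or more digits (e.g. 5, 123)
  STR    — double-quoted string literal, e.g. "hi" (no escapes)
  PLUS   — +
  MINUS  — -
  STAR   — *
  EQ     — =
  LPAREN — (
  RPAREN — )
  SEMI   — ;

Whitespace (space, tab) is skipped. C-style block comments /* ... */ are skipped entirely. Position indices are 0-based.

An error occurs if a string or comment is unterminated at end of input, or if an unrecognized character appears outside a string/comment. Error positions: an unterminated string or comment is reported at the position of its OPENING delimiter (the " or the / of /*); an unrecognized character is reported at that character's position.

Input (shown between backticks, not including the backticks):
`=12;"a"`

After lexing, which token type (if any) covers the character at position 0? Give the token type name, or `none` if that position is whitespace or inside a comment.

Answer: EQ

Derivation:
pos=0: emit EQ '='
pos=1: emit NUM '12' (now at pos=3)
pos=3: emit SEMI ';'
pos=4: enter STRING mode
pos=4: emit STR "a" (now at pos=7)
DONE. 4 tokens: [EQ, NUM, SEMI, STR]
Position 0: char is '=' -> EQ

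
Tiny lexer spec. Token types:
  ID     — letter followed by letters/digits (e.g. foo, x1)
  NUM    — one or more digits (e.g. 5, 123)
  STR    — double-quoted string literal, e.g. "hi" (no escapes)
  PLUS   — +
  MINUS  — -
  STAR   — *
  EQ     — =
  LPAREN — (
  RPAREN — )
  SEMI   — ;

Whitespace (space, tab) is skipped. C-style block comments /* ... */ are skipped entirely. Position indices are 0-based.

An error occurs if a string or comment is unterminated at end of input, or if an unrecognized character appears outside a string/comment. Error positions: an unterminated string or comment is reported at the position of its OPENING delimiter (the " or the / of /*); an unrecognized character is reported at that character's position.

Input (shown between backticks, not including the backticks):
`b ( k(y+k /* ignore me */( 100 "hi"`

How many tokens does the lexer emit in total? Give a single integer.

Answer: 10

Derivation:
pos=0: emit ID 'b' (now at pos=1)
pos=2: emit LPAREN '('
pos=4: emit ID 'k' (now at pos=5)
pos=5: emit LPAREN '('
pos=6: emit ID 'y' (now at pos=7)
pos=7: emit PLUS '+'
pos=8: emit ID 'k' (now at pos=9)
pos=10: enter COMMENT mode (saw '/*')
exit COMMENT mode (now at pos=25)
pos=25: emit LPAREN '('
pos=27: emit NUM '100' (now at pos=30)
pos=31: enter STRING mode
pos=31: emit STR "hi" (now at pos=35)
DONE. 10 tokens: [ID, LPAREN, ID, LPAREN, ID, PLUS, ID, LPAREN, NUM, STR]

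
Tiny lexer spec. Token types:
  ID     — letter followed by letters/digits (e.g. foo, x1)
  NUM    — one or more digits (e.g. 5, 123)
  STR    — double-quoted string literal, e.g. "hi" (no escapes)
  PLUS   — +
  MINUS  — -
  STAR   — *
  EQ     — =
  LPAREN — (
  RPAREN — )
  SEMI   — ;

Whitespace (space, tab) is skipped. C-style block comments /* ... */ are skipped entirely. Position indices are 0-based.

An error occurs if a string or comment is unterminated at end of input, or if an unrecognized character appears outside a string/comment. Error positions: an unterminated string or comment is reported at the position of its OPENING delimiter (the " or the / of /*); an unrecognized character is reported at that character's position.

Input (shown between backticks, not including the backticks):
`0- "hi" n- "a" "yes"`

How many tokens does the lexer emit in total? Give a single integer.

pos=0: emit NUM '0' (now at pos=1)
pos=1: emit MINUS '-'
pos=3: enter STRING mode
pos=3: emit STR "hi" (now at pos=7)
pos=8: emit ID 'n' (now at pos=9)
pos=9: emit MINUS '-'
pos=11: enter STRING mode
pos=11: emit STR "a" (now at pos=14)
pos=15: enter STRING mode
pos=15: emit STR "yes" (now at pos=20)
DONE. 7 tokens: [NUM, MINUS, STR, ID, MINUS, STR, STR]

Answer: 7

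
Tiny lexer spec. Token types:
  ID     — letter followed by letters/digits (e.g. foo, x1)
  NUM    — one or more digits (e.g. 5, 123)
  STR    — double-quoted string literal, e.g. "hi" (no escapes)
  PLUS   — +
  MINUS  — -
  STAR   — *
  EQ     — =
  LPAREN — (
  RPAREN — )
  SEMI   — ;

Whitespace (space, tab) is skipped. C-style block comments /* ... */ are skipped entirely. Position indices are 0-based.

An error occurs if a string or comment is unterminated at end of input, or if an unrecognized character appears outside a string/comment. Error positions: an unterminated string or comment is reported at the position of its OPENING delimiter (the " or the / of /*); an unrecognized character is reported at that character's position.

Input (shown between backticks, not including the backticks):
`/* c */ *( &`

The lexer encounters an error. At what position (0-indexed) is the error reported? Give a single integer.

pos=0: enter COMMENT mode (saw '/*')
exit COMMENT mode (now at pos=7)
pos=8: emit STAR '*'
pos=9: emit LPAREN '('
pos=11: ERROR — unrecognized char '&'

Answer: 11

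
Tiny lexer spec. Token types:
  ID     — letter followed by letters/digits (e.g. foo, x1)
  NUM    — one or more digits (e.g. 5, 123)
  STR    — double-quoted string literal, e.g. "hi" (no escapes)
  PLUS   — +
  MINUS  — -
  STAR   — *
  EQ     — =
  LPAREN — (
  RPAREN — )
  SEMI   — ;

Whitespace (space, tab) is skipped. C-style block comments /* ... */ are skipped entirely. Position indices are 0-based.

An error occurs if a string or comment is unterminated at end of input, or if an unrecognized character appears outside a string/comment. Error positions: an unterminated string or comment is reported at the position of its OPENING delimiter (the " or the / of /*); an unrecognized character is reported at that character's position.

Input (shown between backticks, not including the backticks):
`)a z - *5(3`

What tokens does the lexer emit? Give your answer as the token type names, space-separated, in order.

pos=0: emit RPAREN ')'
pos=1: emit ID 'a' (now at pos=2)
pos=3: emit ID 'z' (now at pos=4)
pos=5: emit MINUS '-'
pos=7: emit STAR '*'
pos=8: emit NUM '5' (now at pos=9)
pos=9: emit LPAREN '('
pos=10: emit NUM '3' (now at pos=11)
DONE. 8 tokens: [RPAREN, ID, ID, MINUS, STAR, NUM, LPAREN, NUM]

Answer: RPAREN ID ID MINUS STAR NUM LPAREN NUM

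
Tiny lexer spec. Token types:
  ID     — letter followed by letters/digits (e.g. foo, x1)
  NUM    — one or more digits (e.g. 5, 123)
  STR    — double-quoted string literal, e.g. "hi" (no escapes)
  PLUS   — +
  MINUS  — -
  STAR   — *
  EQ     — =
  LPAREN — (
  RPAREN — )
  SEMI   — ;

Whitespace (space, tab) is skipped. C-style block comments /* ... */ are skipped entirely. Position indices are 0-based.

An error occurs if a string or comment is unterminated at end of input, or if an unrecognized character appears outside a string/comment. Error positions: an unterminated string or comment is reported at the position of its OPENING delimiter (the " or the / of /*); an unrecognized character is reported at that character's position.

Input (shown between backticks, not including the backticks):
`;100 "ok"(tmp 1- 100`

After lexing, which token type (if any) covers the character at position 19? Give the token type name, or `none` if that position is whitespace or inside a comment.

pos=0: emit SEMI ';'
pos=1: emit NUM '100' (now at pos=4)
pos=5: enter STRING mode
pos=5: emit STR "ok" (now at pos=9)
pos=9: emit LPAREN '('
pos=10: emit ID 'tmp' (now at pos=13)
pos=14: emit NUM '1' (now at pos=15)
pos=15: emit MINUS '-'
pos=17: emit NUM '100' (now at pos=20)
DONE. 8 tokens: [SEMI, NUM, STR, LPAREN, ID, NUM, MINUS, NUM]
Position 19: char is '0' -> NUM

Answer: NUM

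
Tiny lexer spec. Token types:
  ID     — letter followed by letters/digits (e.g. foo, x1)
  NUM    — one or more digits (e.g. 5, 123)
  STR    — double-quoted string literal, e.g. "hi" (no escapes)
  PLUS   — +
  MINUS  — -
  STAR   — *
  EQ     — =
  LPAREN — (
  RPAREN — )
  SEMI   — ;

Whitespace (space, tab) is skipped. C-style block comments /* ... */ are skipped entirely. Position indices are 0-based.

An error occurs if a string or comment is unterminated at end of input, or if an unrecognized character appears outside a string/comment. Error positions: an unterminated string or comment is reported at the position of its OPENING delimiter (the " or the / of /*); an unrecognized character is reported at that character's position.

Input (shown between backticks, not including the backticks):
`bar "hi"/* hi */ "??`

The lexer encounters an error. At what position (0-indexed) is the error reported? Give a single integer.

pos=0: emit ID 'bar' (now at pos=3)
pos=4: enter STRING mode
pos=4: emit STR "hi" (now at pos=8)
pos=8: enter COMMENT mode (saw '/*')
exit COMMENT mode (now at pos=16)
pos=17: enter STRING mode
pos=17: ERROR — unterminated string

Answer: 17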